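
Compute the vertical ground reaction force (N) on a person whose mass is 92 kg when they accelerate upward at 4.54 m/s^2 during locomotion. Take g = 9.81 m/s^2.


GRF = m * (g + a)
GRF = 92 * (9.81 + 4.54)
GRF = 92 * 14.3500
GRF = 1320.2000


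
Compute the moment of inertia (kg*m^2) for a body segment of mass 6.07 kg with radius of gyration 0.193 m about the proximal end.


I = m * k^2
I = 6.07 * 0.193^2
k^2 = 0.0372
I = 0.2261


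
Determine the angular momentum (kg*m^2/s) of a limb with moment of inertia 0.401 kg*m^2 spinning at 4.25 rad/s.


L = I * omega
L = 0.401 * 4.25
L = 1.7043


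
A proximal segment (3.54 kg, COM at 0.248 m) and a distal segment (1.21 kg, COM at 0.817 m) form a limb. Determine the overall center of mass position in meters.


COM = (m1*x1 + m2*x2) / (m1 + m2)
COM = (3.54*0.248 + 1.21*0.817) / (3.54 + 1.21)
Numerator = 1.8665
Denominator = 4.7500
COM = 0.3929


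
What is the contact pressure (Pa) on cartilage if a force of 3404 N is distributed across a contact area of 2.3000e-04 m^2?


P = F / A
P = 3404 / 2.3000e-04
P = 1.4800e+07


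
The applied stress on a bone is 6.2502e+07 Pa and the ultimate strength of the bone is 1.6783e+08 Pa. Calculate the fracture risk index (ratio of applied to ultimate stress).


FRI = applied / ultimate
FRI = 6.2502e+07 / 1.6783e+08
FRI = 0.3724


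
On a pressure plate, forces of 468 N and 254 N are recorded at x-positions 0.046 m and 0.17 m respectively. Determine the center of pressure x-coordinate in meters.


COP_x = (F1*x1 + F2*x2) / (F1 + F2)
COP_x = (468*0.046 + 254*0.17) / (468 + 254)
Numerator = 64.7080
Denominator = 722
COP_x = 0.0896


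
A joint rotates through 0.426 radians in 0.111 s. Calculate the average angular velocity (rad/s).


omega = delta_theta / delta_t
omega = 0.426 / 0.111
omega = 3.8378


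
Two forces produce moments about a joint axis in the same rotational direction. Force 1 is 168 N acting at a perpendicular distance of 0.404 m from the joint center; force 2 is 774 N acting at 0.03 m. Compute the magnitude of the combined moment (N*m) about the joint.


M = F1 * d1 + F2 * d2
M = 168 * 0.404 + 774 * 0.03
M = 67.8720 + 23.2200
M = 91.0920


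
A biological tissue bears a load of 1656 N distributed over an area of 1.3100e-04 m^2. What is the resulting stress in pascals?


stress = F / A
stress = 1656 / 1.3100e-04
stress = 1.2641e+07


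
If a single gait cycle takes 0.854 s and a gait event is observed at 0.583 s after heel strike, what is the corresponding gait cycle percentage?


pct = (event_time / cycle_time) * 100
pct = (0.583 / 0.854) * 100
ratio = 0.6827
pct = 68.2670


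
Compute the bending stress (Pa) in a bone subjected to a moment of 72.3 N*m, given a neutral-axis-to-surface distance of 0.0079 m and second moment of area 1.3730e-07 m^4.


sigma = M * c / I
sigma = 72.3 * 0.0079 / 1.3730e-07
M * c = 0.5712
sigma = 4.1600e+06


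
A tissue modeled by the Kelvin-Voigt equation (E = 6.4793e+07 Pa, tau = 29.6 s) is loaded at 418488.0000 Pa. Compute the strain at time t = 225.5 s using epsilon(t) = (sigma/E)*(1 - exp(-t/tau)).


epsilon(t) = (sigma/E) * (1 - exp(-t/tau))
sigma/E = 418488.0000 / 6.4793e+07 = 0.0065
exp(-t/tau) = exp(-225.5 / 29.6) = 4.9140e-04
epsilon = 0.0065 * (1 - 4.9140e-04)
epsilon = 0.0065


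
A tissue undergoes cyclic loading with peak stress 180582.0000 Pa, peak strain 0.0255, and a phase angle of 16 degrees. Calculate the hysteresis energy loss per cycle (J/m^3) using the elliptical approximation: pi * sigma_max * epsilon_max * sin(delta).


E_loss = pi * sigma_max * epsilon_max * sin(delta)
delta = 16 deg = 0.2793 rad
sin(delta) = 0.2756
E_loss = pi * 180582.0000 * 0.0255 * 0.2756
E_loss = 3987.5174


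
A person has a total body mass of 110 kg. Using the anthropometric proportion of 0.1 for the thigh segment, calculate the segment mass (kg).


m_segment = body_mass * fraction
m_segment = 110 * 0.1
m_segment = 11.0000


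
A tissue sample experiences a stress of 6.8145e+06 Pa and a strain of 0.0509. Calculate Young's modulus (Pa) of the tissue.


E = stress / strain
E = 6.8145e+06 / 0.0509
E = 1.3388e+08


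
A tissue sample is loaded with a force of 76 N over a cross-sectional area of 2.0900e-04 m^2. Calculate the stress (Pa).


stress = F / A
stress = 76 / 2.0900e-04
stress = 363636.3636


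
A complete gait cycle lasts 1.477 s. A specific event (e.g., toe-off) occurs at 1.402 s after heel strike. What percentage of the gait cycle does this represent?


pct = (event_time / cycle_time) * 100
pct = (1.402 / 1.477) * 100
ratio = 0.9492
pct = 94.9221


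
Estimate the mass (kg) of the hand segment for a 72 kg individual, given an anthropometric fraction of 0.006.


m_segment = body_mass * fraction
m_segment = 72 * 0.006
m_segment = 0.4320


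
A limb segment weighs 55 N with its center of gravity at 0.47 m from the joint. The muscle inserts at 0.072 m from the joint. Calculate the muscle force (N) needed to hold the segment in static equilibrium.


F_muscle = W * d_load / d_muscle
F_muscle = 55 * 0.47 / 0.072
Numerator = 25.8500
F_muscle = 359.0278


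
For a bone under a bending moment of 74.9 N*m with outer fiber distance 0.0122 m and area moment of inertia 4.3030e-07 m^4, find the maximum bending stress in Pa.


sigma = M * c / I
sigma = 74.9 * 0.0122 / 4.3030e-07
M * c = 0.9138
sigma = 2.1236e+06


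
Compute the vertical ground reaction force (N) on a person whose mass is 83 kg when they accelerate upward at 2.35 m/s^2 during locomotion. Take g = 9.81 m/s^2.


GRF = m * (g + a)
GRF = 83 * (9.81 + 2.35)
GRF = 83 * 12.1600
GRF = 1009.2800


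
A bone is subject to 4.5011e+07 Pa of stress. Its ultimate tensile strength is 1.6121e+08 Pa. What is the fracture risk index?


FRI = applied / ultimate
FRI = 4.5011e+07 / 1.6121e+08
FRI = 0.2792


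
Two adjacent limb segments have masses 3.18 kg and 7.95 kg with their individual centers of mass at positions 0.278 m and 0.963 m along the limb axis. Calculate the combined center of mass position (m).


COM = (m1*x1 + m2*x2) / (m1 + m2)
COM = (3.18*0.278 + 7.95*0.963) / (3.18 + 7.95)
Numerator = 8.5399
Denominator = 11.1300
COM = 0.7673


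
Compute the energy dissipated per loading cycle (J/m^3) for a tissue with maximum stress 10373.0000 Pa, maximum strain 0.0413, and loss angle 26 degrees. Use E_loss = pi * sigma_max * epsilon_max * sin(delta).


E_loss = pi * sigma_max * epsilon_max * sin(delta)
delta = 26 deg = 0.4538 rad
sin(delta) = 0.4384
E_loss = pi * 10373.0000 * 0.0413 * 0.4384
E_loss = 589.9922


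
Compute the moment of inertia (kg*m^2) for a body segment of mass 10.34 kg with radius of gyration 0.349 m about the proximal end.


I = m * k^2
I = 10.34 * 0.349^2
k^2 = 0.1218
I = 1.2594


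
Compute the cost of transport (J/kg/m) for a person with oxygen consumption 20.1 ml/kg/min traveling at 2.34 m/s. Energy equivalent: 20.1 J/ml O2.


Power per kg = VO2 * 20.1 / 60
Power per kg = 20.1 * 20.1 / 60 = 6.7335 W/kg
Cost = power_per_kg / speed
Cost = 6.7335 / 2.34
Cost = 2.8776


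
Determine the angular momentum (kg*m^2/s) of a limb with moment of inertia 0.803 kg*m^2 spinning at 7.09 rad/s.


L = I * omega
L = 0.803 * 7.09
L = 5.6933


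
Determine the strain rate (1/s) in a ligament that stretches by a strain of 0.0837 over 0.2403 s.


strain_rate = delta_strain / delta_t
strain_rate = 0.0837 / 0.2403
strain_rate = 0.3483


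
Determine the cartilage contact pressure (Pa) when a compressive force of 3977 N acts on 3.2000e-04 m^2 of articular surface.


P = F / A
P = 3977 / 3.2000e-04
P = 1.2428e+07


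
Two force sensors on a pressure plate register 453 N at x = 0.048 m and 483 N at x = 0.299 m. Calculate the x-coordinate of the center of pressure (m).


COP_x = (F1*x1 + F2*x2) / (F1 + F2)
COP_x = (453*0.048 + 483*0.299) / (453 + 483)
Numerator = 166.1610
Denominator = 936
COP_x = 0.1775


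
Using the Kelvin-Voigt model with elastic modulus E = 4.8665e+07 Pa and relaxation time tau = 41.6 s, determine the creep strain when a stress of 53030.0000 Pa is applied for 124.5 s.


epsilon(t) = (sigma/E) * (1 - exp(-t/tau))
sigma/E = 53030.0000 / 4.8665e+07 = 0.0011
exp(-t/tau) = exp(-124.5 / 41.6) = 0.0501
epsilon = 0.0011 * (1 - 0.0501)
epsilon = 0.0010


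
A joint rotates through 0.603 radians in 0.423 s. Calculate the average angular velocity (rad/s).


omega = delta_theta / delta_t
omega = 0.603 / 0.423
omega = 1.4255


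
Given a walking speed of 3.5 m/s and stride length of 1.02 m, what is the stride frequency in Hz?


f = v / stride_length
f = 3.5 / 1.02
f = 3.4314


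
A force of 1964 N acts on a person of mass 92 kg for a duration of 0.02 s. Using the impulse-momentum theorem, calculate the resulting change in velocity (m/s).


J = F * dt = 1964 * 0.02 = 39.2800 N*s
delta_v = J / m
delta_v = 39.2800 / 92
delta_v = 0.4270


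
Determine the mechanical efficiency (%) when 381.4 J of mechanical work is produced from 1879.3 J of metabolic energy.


eta = (W_mech / E_meta) * 100
eta = (381.4 / 1879.3) * 100
ratio = 0.2029
eta = 20.2948


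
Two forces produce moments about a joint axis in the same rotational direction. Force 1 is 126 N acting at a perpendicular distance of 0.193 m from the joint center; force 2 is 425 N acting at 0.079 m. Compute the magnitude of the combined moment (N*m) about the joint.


M = F1 * d1 + F2 * d2
M = 126 * 0.193 + 425 * 0.079
M = 24.3180 + 33.5750
M = 57.8930


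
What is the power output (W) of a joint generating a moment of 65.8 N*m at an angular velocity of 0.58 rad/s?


P = M * omega
P = 65.8 * 0.58
P = 38.1640


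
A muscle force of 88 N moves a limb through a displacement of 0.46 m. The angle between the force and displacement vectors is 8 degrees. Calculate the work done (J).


W = F * d * cos(theta)
theta = 8 deg = 0.1396 rad
cos(theta) = 0.9903
W = 88 * 0.46 * 0.9903
W = 40.0861


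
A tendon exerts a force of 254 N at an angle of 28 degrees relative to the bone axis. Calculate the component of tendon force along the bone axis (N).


F_eff = F_tendon * cos(theta)
theta = 28 deg = 0.4887 rad
cos(theta) = 0.8829
F_eff = 254 * 0.8829
F_eff = 224.2687


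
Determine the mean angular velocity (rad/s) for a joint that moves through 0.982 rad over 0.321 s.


omega = delta_theta / delta_t
omega = 0.982 / 0.321
omega = 3.0592


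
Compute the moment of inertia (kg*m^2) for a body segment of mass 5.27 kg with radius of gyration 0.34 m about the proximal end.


I = m * k^2
I = 5.27 * 0.34^2
k^2 = 0.1156
I = 0.6092


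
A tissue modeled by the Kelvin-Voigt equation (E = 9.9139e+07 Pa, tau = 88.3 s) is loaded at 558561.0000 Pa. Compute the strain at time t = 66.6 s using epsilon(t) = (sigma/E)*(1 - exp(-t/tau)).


epsilon(t) = (sigma/E) * (1 - exp(-t/tau))
sigma/E = 558561.0000 / 9.9139e+07 = 0.0056
exp(-t/tau) = exp(-66.6 / 88.3) = 0.4704
epsilon = 0.0056 * (1 - 0.4704)
epsilon = 0.0030


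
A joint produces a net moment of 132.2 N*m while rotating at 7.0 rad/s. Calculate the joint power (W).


P = M * omega
P = 132.2 * 7.0
P = 925.4000


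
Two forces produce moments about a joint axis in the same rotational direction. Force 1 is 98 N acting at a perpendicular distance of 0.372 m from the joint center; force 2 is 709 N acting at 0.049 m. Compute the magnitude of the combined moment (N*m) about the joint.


M = F1 * d1 + F2 * d2
M = 98 * 0.372 + 709 * 0.049
M = 36.4560 + 34.7410
M = 71.1970


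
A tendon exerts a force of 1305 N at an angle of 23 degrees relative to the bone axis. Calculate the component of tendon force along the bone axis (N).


F_eff = F_tendon * cos(theta)
theta = 23 deg = 0.4014 rad
cos(theta) = 0.9205
F_eff = 1305 * 0.9205
F_eff = 1201.2588


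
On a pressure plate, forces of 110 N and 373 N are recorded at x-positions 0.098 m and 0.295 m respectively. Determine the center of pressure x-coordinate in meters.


COP_x = (F1*x1 + F2*x2) / (F1 + F2)
COP_x = (110*0.098 + 373*0.295) / (110 + 373)
Numerator = 120.8150
Denominator = 483
COP_x = 0.2501


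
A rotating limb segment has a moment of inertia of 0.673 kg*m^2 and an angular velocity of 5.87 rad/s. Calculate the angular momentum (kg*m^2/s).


L = I * omega
L = 0.673 * 5.87
L = 3.9505


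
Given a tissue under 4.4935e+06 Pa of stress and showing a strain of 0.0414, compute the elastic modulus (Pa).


E = stress / strain
E = 4.4935e+06 / 0.0414
E = 1.0854e+08


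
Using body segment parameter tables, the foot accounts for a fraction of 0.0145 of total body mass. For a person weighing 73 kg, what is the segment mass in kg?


m_segment = body_mass * fraction
m_segment = 73 * 0.0145
m_segment = 1.0585


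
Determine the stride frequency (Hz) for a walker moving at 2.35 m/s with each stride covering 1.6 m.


f = v / stride_length
f = 2.35 / 1.6
f = 1.4688


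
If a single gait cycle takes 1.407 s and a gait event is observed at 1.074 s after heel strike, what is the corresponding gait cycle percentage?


pct = (event_time / cycle_time) * 100
pct = (1.074 / 1.407) * 100
ratio = 0.7633
pct = 76.3326


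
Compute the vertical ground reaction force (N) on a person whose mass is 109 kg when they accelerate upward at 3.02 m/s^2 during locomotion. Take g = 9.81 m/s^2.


GRF = m * (g + a)
GRF = 109 * (9.81 + 3.02)
GRF = 109 * 12.8300
GRF = 1398.4700


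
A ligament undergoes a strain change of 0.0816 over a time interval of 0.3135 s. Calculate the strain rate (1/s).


strain_rate = delta_strain / delta_t
strain_rate = 0.0816 / 0.3135
strain_rate = 0.2603


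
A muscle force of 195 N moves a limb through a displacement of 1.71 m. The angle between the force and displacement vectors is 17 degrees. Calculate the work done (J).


W = F * d * cos(theta)
theta = 17 deg = 0.2967 rad
cos(theta) = 0.9563
W = 195 * 1.71 * 0.9563
W = 318.8798


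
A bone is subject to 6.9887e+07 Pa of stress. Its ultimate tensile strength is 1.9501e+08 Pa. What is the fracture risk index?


FRI = applied / ultimate
FRI = 6.9887e+07 / 1.9501e+08
FRI = 0.3584


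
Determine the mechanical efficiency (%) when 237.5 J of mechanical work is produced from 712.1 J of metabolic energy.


eta = (W_mech / E_meta) * 100
eta = (237.5 / 712.1) * 100
ratio = 0.3335
eta = 33.3521


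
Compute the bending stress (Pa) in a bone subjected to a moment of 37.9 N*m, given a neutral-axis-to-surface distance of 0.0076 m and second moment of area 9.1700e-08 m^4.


sigma = M * c / I
sigma = 37.9 * 0.0076 / 9.1700e-08
M * c = 0.2880
sigma = 3.1411e+06


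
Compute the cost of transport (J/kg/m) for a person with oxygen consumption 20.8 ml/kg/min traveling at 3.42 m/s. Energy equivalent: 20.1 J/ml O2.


Power per kg = VO2 * 20.1 / 60
Power per kg = 20.8 * 20.1 / 60 = 6.9680 W/kg
Cost = power_per_kg / speed
Cost = 6.9680 / 3.42
Cost = 2.0374


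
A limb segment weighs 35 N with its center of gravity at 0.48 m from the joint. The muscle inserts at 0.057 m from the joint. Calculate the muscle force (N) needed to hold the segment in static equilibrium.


F_muscle = W * d_load / d_muscle
F_muscle = 35 * 0.48 / 0.057
Numerator = 16.8000
F_muscle = 294.7368


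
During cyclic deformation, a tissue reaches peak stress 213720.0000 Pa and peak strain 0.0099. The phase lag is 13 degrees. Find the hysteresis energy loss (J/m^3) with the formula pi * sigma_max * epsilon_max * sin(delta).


E_loss = pi * sigma_max * epsilon_max * sin(delta)
delta = 13 deg = 0.2269 rad
sin(delta) = 0.2250
E_loss = pi * 213720.0000 * 0.0099 * 0.2250
E_loss = 1495.2653


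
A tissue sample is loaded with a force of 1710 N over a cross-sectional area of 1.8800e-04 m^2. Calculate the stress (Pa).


stress = F / A
stress = 1710 / 1.8800e-04
stress = 9.0957e+06


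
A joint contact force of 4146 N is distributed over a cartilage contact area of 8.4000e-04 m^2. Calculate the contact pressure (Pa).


P = F / A
P = 4146 / 8.4000e-04
P = 4.9357e+06


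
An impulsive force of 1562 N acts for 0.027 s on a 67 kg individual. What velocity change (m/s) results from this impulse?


J = F * dt = 1562 * 0.027 = 42.1740 N*s
delta_v = J / m
delta_v = 42.1740 / 67
delta_v = 0.6295


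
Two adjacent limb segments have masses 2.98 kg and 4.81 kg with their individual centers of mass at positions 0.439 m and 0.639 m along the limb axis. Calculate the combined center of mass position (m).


COM = (m1*x1 + m2*x2) / (m1 + m2)
COM = (2.98*0.439 + 4.81*0.639) / (2.98 + 4.81)
Numerator = 4.3818
Denominator = 7.7900
COM = 0.5625


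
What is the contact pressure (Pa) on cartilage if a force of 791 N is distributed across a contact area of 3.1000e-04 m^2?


P = F / A
P = 791 / 3.1000e-04
P = 2.5516e+06


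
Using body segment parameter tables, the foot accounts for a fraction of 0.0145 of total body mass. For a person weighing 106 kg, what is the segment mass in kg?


m_segment = body_mass * fraction
m_segment = 106 * 0.0145
m_segment = 1.5370


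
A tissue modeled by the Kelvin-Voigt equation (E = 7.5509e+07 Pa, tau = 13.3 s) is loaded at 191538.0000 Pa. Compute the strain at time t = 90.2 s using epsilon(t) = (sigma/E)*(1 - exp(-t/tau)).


epsilon(t) = (sigma/E) * (1 - exp(-t/tau))
sigma/E = 191538.0000 / 7.5509e+07 = 0.0025
exp(-t/tau) = exp(-90.2 / 13.3) = 0.0011
epsilon = 0.0025 * (1 - 0.0011)
epsilon = 0.0025


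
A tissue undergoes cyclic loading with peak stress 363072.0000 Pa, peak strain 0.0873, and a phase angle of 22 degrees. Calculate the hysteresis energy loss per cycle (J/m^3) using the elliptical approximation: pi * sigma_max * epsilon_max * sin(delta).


E_loss = pi * sigma_max * epsilon_max * sin(delta)
delta = 22 deg = 0.3840 rad
sin(delta) = 0.3746
E_loss = pi * 363072.0000 * 0.0873 * 0.3746
E_loss = 37302.0149


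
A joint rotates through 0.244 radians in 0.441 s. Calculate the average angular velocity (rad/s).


omega = delta_theta / delta_t
omega = 0.244 / 0.441
omega = 0.5533


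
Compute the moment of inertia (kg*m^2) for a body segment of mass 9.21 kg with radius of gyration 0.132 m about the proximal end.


I = m * k^2
I = 9.21 * 0.132^2
k^2 = 0.0174
I = 0.1605


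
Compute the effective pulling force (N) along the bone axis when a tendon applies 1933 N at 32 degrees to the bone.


F_eff = F_tendon * cos(theta)
theta = 32 deg = 0.5585 rad
cos(theta) = 0.8480
F_eff = 1933 * 0.8480
F_eff = 1639.2770


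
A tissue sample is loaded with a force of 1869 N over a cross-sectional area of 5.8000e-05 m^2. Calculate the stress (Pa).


stress = F / A
stress = 1869 / 5.8000e-05
stress = 3.2224e+07


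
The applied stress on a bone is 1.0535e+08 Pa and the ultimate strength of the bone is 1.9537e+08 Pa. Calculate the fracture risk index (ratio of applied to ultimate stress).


FRI = applied / ultimate
FRI = 1.0535e+08 / 1.9537e+08
FRI = 0.5392


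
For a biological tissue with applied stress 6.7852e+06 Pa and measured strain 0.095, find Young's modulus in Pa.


E = stress / strain
E = 6.7852e+06 / 0.095
E = 7.1423e+07


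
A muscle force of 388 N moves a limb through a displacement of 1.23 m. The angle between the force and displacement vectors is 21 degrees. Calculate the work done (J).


W = F * d * cos(theta)
theta = 21 deg = 0.3665 rad
cos(theta) = 0.9336
W = 388 * 1.23 * 0.9336
W = 445.5419


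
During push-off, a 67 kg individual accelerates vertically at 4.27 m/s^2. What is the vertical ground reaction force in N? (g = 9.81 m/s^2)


GRF = m * (g + a)
GRF = 67 * (9.81 + 4.27)
GRF = 67 * 14.0800
GRF = 943.3600


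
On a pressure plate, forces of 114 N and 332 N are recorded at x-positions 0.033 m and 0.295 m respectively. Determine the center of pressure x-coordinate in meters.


COP_x = (F1*x1 + F2*x2) / (F1 + F2)
COP_x = (114*0.033 + 332*0.295) / (114 + 332)
Numerator = 101.7020
Denominator = 446
COP_x = 0.2280


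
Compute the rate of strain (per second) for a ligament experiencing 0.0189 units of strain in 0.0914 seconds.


strain_rate = delta_strain / delta_t
strain_rate = 0.0189 / 0.0914
strain_rate = 0.2068


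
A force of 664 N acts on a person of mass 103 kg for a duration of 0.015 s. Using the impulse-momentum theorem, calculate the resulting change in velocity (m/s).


J = F * dt = 664 * 0.015 = 9.9600 N*s
delta_v = J / m
delta_v = 9.9600 / 103
delta_v = 0.0967


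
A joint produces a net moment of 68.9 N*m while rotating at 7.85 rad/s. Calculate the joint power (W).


P = M * omega
P = 68.9 * 7.85
P = 540.8650


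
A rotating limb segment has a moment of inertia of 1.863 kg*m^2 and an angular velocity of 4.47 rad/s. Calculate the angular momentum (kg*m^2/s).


L = I * omega
L = 1.863 * 4.47
L = 8.3276


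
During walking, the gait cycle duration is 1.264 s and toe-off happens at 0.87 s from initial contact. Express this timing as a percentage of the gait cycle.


pct = (event_time / cycle_time) * 100
pct = (0.87 / 1.264) * 100
ratio = 0.6883
pct = 68.8291


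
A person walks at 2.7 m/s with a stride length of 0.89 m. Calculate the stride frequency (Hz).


f = v / stride_length
f = 2.7 / 0.89
f = 3.0337


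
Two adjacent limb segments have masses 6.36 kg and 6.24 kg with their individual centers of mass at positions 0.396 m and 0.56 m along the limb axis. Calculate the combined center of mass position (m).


COM = (m1*x1 + m2*x2) / (m1 + m2)
COM = (6.36*0.396 + 6.24*0.56) / (6.36 + 6.24)
Numerator = 6.0130
Denominator = 12.6000
COM = 0.4772


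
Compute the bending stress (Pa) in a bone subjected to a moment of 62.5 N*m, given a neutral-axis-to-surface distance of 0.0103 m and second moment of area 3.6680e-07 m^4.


sigma = M * c / I
sigma = 62.5 * 0.0103 / 3.6680e-07
M * c = 0.6438
sigma = 1.7550e+06


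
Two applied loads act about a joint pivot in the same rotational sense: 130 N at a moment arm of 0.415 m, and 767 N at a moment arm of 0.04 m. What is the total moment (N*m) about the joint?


M = F1 * d1 + F2 * d2
M = 130 * 0.415 + 767 * 0.04
M = 53.9500 + 30.6800
M = 84.6300


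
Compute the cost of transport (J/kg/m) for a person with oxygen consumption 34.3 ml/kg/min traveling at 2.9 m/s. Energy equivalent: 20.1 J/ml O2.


Power per kg = VO2 * 20.1 / 60
Power per kg = 34.3 * 20.1 / 60 = 11.4905 W/kg
Cost = power_per_kg / speed
Cost = 11.4905 / 2.9
Cost = 3.9622


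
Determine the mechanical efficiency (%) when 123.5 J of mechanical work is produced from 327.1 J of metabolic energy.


eta = (W_mech / E_meta) * 100
eta = (123.5 / 327.1) * 100
ratio = 0.3776
eta = 37.7560


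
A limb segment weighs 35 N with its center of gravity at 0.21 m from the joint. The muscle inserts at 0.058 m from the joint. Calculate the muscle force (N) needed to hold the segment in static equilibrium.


F_muscle = W * d_load / d_muscle
F_muscle = 35 * 0.21 / 0.058
Numerator = 7.3500
F_muscle = 126.7241


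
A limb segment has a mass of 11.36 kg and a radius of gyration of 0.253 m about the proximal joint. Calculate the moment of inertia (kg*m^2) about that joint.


I = m * k^2
I = 11.36 * 0.253^2
k^2 = 0.0640
I = 0.7271


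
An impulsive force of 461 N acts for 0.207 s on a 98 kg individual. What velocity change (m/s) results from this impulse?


J = F * dt = 461 * 0.207 = 95.4270 N*s
delta_v = J / m
delta_v = 95.4270 / 98
delta_v = 0.9737


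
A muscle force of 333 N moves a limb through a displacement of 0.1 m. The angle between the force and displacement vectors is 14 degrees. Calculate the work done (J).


W = F * d * cos(theta)
theta = 14 deg = 0.2443 rad
cos(theta) = 0.9703
W = 333 * 0.1 * 0.9703
W = 32.3108


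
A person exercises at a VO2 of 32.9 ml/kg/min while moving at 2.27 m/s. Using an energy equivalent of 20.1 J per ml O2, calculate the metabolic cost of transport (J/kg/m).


Power per kg = VO2 * 20.1 / 60
Power per kg = 32.9 * 20.1 / 60 = 11.0215 W/kg
Cost = power_per_kg / speed
Cost = 11.0215 / 2.27
Cost = 4.8553


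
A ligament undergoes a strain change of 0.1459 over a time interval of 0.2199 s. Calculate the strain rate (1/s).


strain_rate = delta_strain / delta_t
strain_rate = 0.1459 / 0.2199
strain_rate = 0.6635


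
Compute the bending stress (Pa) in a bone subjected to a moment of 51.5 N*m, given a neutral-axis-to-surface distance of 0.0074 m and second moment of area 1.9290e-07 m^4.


sigma = M * c / I
sigma = 51.5 * 0.0074 / 1.9290e-07
M * c = 0.3811
sigma = 1.9756e+06


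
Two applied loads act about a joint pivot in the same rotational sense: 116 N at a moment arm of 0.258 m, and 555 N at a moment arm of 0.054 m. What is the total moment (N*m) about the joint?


M = F1 * d1 + F2 * d2
M = 116 * 0.258 + 555 * 0.054
M = 29.9280 + 29.9700
M = 59.8980


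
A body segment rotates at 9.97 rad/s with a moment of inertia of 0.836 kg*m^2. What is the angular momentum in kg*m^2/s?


L = I * omega
L = 0.836 * 9.97
L = 8.3349


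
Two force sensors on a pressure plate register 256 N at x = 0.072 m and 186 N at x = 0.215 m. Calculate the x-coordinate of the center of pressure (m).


COP_x = (F1*x1 + F2*x2) / (F1 + F2)
COP_x = (256*0.072 + 186*0.215) / (256 + 186)
Numerator = 58.4220
Denominator = 442
COP_x = 0.1322


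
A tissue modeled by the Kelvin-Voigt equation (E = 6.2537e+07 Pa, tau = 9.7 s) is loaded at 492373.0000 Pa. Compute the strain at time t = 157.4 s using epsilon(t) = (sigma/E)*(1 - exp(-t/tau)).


epsilon(t) = (sigma/E) * (1 - exp(-t/tau))
sigma/E = 492373.0000 / 6.2537e+07 = 0.0079
exp(-t/tau) = exp(-157.4 / 9.7) = 8.9699e-08
epsilon = 0.0079 * (1 - 8.9699e-08)
epsilon = 0.0079


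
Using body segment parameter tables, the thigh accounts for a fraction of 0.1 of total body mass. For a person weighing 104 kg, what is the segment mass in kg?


m_segment = body_mass * fraction
m_segment = 104 * 0.1
m_segment = 10.4000


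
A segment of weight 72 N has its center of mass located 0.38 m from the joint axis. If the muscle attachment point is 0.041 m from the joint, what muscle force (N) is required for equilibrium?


F_muscle = W * d_load / d_muscle
F_muscle = 72 * 0.38 / 0.041
Numerator = 27.3600
F_muscle = 667.3171


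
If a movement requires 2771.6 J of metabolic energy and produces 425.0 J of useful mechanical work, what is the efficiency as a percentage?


eta = (W_mech / E_meta) * 100
eta = (425.0 / 2771.6) * 100
ratio = 0.1533
eta = 15.3341


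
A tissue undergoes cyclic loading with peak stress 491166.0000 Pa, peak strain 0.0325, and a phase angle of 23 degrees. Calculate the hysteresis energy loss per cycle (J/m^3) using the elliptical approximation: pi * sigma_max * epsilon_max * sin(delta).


E_loss = pi * sigma_max * epsilon_max * sin(delta)
delta = 23 deg = 0.4014 rad
sin(delta) = 0.3907
E_loss = pi * 491166.0000 * 0.0325 * 0.3907
E_loss = 19594.7416


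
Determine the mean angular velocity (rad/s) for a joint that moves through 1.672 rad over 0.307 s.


omega = delta_theta / delta_t
omega = 1.672 / 0.307
omega = 5.4463


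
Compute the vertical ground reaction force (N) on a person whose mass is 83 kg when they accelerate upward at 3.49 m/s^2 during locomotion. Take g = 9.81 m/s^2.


GRF = m * (g + a)
GRF = 83 * (9.81 + 3.49)
GRF = 83 * 13.3000
GRF = 1103.9000


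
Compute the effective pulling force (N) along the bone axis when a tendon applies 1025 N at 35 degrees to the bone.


F_eff = F_tendon * cos(theta)
theta = 35 deg = 0.6109 rad
cos(theta) = 0.8192
F_eff = 1025 * 0.8192
F_eff = 839.6308


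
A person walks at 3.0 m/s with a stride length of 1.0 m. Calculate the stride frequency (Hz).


f = v / stride_length
f = 3.0 / 1.0
f = 3.0000


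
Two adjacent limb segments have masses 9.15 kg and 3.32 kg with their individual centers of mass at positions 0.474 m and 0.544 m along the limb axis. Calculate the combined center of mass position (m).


COM = (m1*x1 + m2*x2) / (m1 + m2)
COM = (9.15*0.474 + 3.32*0.544) / (9.15 + 3.32)
Numerator = 6.1432
Denominator = 12.4700
COM = 0.4926


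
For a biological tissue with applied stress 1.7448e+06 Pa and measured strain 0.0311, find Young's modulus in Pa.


E = stress / strain
E = 1.7448e+06 / 0.0311
E = 5.6103e+07


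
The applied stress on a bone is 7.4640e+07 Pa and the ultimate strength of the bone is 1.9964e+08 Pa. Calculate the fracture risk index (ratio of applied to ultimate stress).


FRI = applied / ultimate
FRI = 7.4640e+07 / 1.9964e+08
FRI = 0.3739


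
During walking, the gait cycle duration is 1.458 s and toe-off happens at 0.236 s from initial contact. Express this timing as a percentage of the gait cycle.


pct = (event_time / cycle_time) * 100
pct = (0.236 / 1.458) * 100
ratio = 0.1619
pct = 16.1866


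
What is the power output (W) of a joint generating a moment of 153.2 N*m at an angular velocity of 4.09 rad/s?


P = M * omega
P = 153.2 * 4.09
P = 626.5880


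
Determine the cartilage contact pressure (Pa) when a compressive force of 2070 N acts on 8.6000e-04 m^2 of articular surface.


P = F / A
P = 2070 / 8.6000e-04
P = 2.4070e+06


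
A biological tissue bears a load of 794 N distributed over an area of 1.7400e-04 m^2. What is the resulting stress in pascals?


stress = F / A
stress = 794 / 1.7400e-04
stress = 4.5632e+06


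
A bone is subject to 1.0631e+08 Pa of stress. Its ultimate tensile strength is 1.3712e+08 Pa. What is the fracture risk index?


FRI = applied / ultimate
FRI = 1.0631e+08 / 1.3712e+08
FRI = 0.7753


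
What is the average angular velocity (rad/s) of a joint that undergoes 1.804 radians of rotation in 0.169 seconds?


omega = delta_theta / delta_t
omega = 1.804 / 0.169
omega = 10.6746


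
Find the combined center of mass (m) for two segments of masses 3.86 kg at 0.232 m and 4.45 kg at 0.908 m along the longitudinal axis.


COM = (m1*x1 + m2*x2) / (m1 + m2)
COM = (3.86*0.232 + 4.45*0.908) / (3.86 + 4.45)
Numerator = 4.9361
Denominator = 8.3100
COM = 0.5940


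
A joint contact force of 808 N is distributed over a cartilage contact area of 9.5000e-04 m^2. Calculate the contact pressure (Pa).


P = F / A
P = 808 / 9.5000e-04
P = 850526.3158


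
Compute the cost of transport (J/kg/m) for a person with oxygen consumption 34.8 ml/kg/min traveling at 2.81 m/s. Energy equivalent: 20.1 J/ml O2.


Power per kg = VO2 * 20.1 / 60
Power per kg = 34.8 * 20.1 / 60 = 11.6580 W/kg
Cost = power_per_kg / speed
Cost = 11.6580 / 2.81
Cost = 4.1488


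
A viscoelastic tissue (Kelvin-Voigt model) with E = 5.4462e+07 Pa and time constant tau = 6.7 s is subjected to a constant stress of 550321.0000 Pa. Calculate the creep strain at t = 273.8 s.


epsilon(t) = (sigma/E) * (1 - exp(-t/tau))
sigma/E = 550321.0000 / 5.4462e+07 = 0.0101
exp(-t/tau) = exp(-273.8 / 6.7) = 1.7876e-18
epsilon = 0.0101 * (1 - 1.7876e-18)
epsilon = 0.0101


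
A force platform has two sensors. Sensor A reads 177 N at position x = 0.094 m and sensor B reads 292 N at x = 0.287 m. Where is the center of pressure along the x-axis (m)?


COP_x = (F1*x1 + F2*x2) / (F1 + F2)
COP_x = (177*0.094 + 292*0.287) / (177 + 292)
Numerator = 100.4420
Denominator = 469
COP_x = 0.2142


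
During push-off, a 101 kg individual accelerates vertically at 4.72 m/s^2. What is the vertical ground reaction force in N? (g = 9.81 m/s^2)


GRF = m * (g + a)
GRF = 101 * (9.81 + 4.72)
GRF = 101 * 14.5300
GRF = 1467.5300


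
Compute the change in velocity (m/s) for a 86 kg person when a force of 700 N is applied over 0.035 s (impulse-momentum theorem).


J = F * dt = 700 * 0.035 = 24.5000 N*s
delta_v = J / m
delta_v = 24.5000 / 86
delta_v = 0.2849


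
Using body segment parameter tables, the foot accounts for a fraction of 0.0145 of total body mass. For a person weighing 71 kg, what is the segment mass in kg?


m_segment = body_mass * fraction
m_segment = 71 * 0.0145
m_segment = 1.0295


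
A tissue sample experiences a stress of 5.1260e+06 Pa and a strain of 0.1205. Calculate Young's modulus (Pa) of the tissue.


E = stress / strain
E = 5.1260e+06 / 0.1205
E = 4.2539e+07


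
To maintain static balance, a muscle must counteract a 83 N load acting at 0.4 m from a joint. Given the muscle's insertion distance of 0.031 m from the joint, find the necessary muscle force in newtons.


F_muscle = W * d_load / d_muscle
F_muscle = 83 * 0.4 / 0.031
Numerator = 33.2000
F_muscle = 1070.9677


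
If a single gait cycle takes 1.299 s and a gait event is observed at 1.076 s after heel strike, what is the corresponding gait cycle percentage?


pct = (event_time / cycle_time) * 100
pct = (1.076 / 1.299) * 100
ratio = 0.8283
pct = 82.8329


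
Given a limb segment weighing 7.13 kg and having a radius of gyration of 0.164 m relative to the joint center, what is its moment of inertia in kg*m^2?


I = m * k^2
I = 7.13 * 0.164^2
k^2 = 0.0269
I = 0.1918


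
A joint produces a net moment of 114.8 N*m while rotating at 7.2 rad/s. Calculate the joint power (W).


P = M * omega
P = 114.8 * 7.2
P = 826.5600


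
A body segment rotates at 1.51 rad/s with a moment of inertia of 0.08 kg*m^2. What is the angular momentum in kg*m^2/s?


L = I * omega
L = 0.08 * 1.51
L = 0.1208


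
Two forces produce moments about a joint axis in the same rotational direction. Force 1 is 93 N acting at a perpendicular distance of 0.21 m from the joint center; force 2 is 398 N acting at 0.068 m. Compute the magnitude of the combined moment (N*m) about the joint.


M = F1 * d1 + F2 * d2
M = 93 * 0.21 + 398 * 0.068
M = 19.5300 + 27.0640
M = 46.5940


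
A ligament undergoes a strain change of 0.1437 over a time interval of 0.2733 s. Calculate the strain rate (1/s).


strain_rate = delta_strain / delta_t
strain_rate = 0.1437 / 0.2733
strain_rate = 0.5258


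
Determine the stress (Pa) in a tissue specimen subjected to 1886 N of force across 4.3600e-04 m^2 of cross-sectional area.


stress = F / A
stress = 1886 / 4.3600e-04
stress = 4.3257e+06


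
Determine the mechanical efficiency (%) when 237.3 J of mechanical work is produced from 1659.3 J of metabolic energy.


eta = (W_mech / E_meta) * 100
eta = (237.3 / 1659.3) * 100
ratio = 0.1430
eta = 14.3012


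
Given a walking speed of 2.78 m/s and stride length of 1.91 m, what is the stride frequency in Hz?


f = v / stride_length
f = 2.78 / 1.91
f = 1.4555


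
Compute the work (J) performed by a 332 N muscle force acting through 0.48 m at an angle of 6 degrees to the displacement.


W = F * d * cos(theta)
theta = 6 deg = 0.1047 rad
cos(theta) = 0.9945
W = 332 * 0.48 * 0.9945
W = 158.4870


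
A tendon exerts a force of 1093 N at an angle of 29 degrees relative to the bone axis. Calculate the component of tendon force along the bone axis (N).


F_eff = F_tendon * cos(theta)
theta = 29 deg = 0.5061 rad
cos(theta) = 0.8746
F_eff = 1093 * 0.8746
F_eff = 955.9593


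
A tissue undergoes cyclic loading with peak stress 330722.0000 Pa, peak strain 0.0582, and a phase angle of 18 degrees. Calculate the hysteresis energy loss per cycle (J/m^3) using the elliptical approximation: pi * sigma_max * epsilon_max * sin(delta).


E_loss = pi * sigma_max * epsilon_max * sin(delta)
delta = 18 deg = 0.3142 rad
sin(delta) = 0.3090
E_loss = pi * 330722.0000 * 0.0582 * 0.3090
E_loss = 18686.0844


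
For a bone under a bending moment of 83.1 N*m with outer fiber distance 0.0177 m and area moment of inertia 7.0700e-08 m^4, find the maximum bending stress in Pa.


sigma = M * c / I
sigma = 83.1 * 0.0177 / 7.0700e-08
M * c = 1.4709
sigma = 2.0804e+07


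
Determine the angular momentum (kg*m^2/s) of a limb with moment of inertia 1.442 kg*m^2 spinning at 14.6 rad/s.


L = I * omega
L = 1.442 * 14.6
L = 21.0532


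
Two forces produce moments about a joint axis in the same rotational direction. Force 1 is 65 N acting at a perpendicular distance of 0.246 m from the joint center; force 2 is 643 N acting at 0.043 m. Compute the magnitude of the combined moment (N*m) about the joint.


M = F1 * d1 + F2 * d2
M = 65 * 0.246 + 643 * 0.043
M = 15.9900 + 27.6490
M = 43.6390


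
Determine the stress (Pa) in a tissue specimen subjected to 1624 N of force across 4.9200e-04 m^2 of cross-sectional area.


stress = F / A
stress = 1624 / 4.9200e-04
stress = 3.3008e+06


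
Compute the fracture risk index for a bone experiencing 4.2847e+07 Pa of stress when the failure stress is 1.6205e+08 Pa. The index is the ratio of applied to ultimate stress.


FRI = applied / ultimate
FRI = 4.2847e+07 / 1.6205e+08
FRI = 0.2644


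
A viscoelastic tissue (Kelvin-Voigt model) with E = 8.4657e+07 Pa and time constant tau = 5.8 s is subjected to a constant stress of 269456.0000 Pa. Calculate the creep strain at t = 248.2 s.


epsilon(t) = (sigma/E) * (1 - exp(-t/tau))
sigma/E = 269456.0000 / 8.4657e+07 = 0.0032
exp(-t/tau) = exp(-248.2 / 5.8) = 2.6013e-19
epsilon = 0.0032 * (1 - 2.6013e-19)
epsilon = 0.0032


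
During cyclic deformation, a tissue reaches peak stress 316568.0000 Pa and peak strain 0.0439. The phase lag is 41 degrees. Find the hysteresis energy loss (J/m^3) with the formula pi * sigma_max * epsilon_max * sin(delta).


E_loss = pi * sigma_max * epsilon_max * sin(delta)
delta = 41 deg = 0.7156 rad
sin(delta) = 0.6561
E_loss = pi * 316568.0000 * 0.0439 * 0.6561
E_loss = 28643.3838


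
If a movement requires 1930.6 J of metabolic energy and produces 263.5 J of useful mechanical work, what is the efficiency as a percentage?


eta = (W_mech / E_meta) * 100
eta = (263.5 / 1930.6) * 100
ratio = 0.1365
eta = 13.6486


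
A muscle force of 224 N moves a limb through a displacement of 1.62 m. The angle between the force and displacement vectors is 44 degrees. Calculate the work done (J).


W = F * d * cos(theta)
theta = 44 deg = 0.7679 rad
cos(theta) = 0.7193
W = 224 * 1.62 * 0.7193
W = 261.0340


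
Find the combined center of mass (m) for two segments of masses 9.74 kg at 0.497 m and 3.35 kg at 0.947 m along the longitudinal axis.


COM = (m1*x1 + m2*x2) / (m1 + m2)
COM = (9.74*0.497 + 3.35*0.947) / (9.74 + 3.35)
Numerator = 8.0132
Denominator = 13.0900
COM = 0.6122


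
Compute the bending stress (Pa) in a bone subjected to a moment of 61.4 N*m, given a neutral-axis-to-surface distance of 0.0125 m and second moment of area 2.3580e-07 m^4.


sigma = M * c / I
sigma = 61.4 * 0.0125 / 2.3580e-07
M * c = 0.7675
sigma = 3.2549e+06


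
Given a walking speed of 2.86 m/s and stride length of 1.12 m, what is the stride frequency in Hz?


f = v / stride_length
f = 2.86 / 1.12
f = 2.5536


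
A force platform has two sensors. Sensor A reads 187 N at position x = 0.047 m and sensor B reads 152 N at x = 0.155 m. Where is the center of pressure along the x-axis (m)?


COP_x = (F1*x1 + F2*x2) / (F1 + F2)
COP_x = (187*0.047 + 152*0.155) / (187 + 152)
Numerator = 32.3490
Denominator = 339
COP_x = 0.0954


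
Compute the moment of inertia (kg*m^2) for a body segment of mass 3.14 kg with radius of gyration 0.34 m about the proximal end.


I = m * k^2
I = 3.14 * 0.34^2
k^2 = 0.1156
I = 0.3630


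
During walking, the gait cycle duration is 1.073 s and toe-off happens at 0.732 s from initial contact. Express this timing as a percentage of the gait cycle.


pct = (event_time / cycle_time) * 100
pct = (0.732 / 1.073) * 100
ratio = 0.6822
pct = 68.2199


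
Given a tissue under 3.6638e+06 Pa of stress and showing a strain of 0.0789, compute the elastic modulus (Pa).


E = stress / strain
E = 3.6638e+06 / 0.0789
E = 4.6436e+07


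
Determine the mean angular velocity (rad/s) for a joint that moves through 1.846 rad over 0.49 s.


omega = delta_theta / delta_t
omega = 1.846 / 0.49
omega = 3.7673
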